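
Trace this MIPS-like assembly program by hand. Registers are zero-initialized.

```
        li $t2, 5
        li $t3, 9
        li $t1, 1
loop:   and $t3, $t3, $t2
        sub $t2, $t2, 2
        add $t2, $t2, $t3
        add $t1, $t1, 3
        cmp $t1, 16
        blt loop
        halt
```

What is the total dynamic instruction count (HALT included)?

after li $t2, 5: $t2=5
after li $t3, 9: $t3=9
after li $t1, 1: $t1=1
after and $t3, $t3, $t2: $t3=9&5=1
after sub $t2, $t2, 2: $t2=5-2=3
after add $t2, $t2, $t3: $t2=3+1=4
after add $t1, $t1, 3: $t1=1+3=4
cmp $t1, 16  (cmp 4,16)
blt loop: taken
after and $t3, $t3, $t2: $t3=1&4=0
after sub $t2, $t2, 2: $t2=4-2=2
after add $t2, $t2, $t3: $t2=2+0=2
after add $t1, $t1, 3: $t1=4+3=7
cmp $t1, 16  (cmp 7,16)
blt loop: taken
after and $t3, $t3, $t2: $t3=0&2=0
after sub $t2, $t2, 2: $t2=2-2=0
after add $t2, $t2, $t3: $t2=0+0=0
after add $t1, $t1, 3: $t1=7+3=10
cmp $t1, 16  (cmp 10,16)
blt loop: taken
after and $t3, $t3, $t2: $t3=0&0=0
after sub $t2, $t2, 2: $t2=0-2=-2
after add $t2, $t2, $t3: $t2=(-2)+0=-2
after add $t1, $t1, 3: $t1=10+3=13
cmp $t1, 16  (cmp 13,16)
blt loop: taken
after and $t3, $t3, $t2: $t3=0&(-2)=0
after sub $t2, $t2, 2: $t2=(-2)-2=-4
after add $t2, $t2, $t3: $t2=(-4)+0=-4
after add $t1, $t1, 3: $t1=13+3=16
cmp $t1, 16  (cmp 16,16)
blt loop: not taken
halt.
Total executed instructions: 34.

34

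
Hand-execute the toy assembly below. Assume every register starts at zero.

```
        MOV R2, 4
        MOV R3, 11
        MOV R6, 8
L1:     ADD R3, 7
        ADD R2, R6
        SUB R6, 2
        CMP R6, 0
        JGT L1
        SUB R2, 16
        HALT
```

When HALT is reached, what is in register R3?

after MOV R2, 4: R2=4
after MOV R3, 11: R3=11
after MOV R6, 8: R6=8
after ADD R3, 7: R3=11+7=18
after ADD R2, R6: R2=4+8=12
after SUB R6, 2: R6=8-2=6
CMP R6, 0  (cmp 6,0)
JGT L1: taken
after ADD R3, 7: R3=18+7=25
after ADD R2, R6: R2=12+6=18
after SUB R6, 2: R6=6-2=4
CMP R6, 0  (cmp 4,0)
JGT L1: taken
after ADD R3, 7: R3=25+7=32
after ADD R2, R6: R2=18+4=22
after SUB R6, 2: R6=4-2=2
CMP R6, 0  (cmp 2,0)
JGT L1: taken
after ADD R3, 7: R3=32+7=39
after ADD R2, R6: R2=22+2=24
after SUB R6, 2: R6=2-2=0
CMP R6, 0  (cmp 0,0)
JGT L1: not taken
after SUB R2, 16: R2=24-16=8
halt.

39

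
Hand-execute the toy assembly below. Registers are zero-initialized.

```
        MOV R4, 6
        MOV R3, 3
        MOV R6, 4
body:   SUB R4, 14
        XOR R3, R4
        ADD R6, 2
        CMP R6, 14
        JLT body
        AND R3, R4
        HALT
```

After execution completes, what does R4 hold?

-64

MOV R4, 6 → R4=6
MOV R3, 3 → R3=3
MOV R6, 4 → R6=4
SUB R4, 14 → R4=6-14=-8
XOR R3, R4 → R3=3^(-8)=-5
ADD R6, 2 → R6=4+2=6
CMP R6, 14  (cmp 6,14)
JLT body: taken
SUB R4, 14 → R4=(-8)-14=-22
XOR R3, R4 → R3=(-5)^(-22)=17
ADD R6, 2 → R6=6+2=8
CMP R6, 14  (cmp 8,14)
JLT body: taken
SUB R4, 14 → R4=(-22)-14=-36
XOR R3, R4 → R3=17^(-36)=-51
ADD R6, 2 → R6=8+2=10
CMP R6, 14  (cmp 10,14)
JLT body: taken
SUB R4, 14 → R4=(-36)-14=-50
XOR R3, R4 → R3=(-51)^(-50)=3
ADD R6, 2 → R6=10+2=12
CMP R6, 14  (cmp 12,14)
JLT body: taken
SUB R4, 14 → R4=(-50)-14=-64
XOR R3, R4 → R3=3^(-64)=-61
ADD R6, 2 → R6=12+2=14
CMP R6, 14  (cmp 14,14)
JLT body: not taken
AND R3, R4 → R3=(-61)&(-64)=-64
halt.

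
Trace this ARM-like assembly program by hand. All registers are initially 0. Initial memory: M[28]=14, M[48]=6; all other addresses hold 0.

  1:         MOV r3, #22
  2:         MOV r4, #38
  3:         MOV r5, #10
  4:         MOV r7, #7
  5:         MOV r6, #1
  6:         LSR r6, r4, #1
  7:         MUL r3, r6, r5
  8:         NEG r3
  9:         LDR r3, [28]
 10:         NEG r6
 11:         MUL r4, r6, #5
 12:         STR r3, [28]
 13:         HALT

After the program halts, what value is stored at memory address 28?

14

MOV r3, #22 → r3=22
MOV r4, #38 → r4=38
MOV r5, #10 → r5=10
MOV r7, #7 → r7=7
MOV r6, #1 → r6=1
LSR r6, r4, #1 → r6=38>>1=19
MUL r3, r6, r5 → r3=19*10=190
NEG r3 → r3=-(190)=-190
LDR r3, [28] → r3=M[28]=14
NEG r6 → r6=-(19)=-19
MUL r4, r6, #5 → r4=(-19)*5=-95
STR r3, [28] → M[28]=14
halt.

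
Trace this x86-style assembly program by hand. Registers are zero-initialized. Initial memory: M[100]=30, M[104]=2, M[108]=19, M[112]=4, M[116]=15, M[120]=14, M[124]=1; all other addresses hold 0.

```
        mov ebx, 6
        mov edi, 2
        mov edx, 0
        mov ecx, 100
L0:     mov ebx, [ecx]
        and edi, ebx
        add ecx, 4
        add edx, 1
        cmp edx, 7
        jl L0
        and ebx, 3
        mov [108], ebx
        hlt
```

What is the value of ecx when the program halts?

128

after mov ebx, 6: ebx=6
after mov edi, 2: edi=2
after mov edx, 0: edx=0
after mov ecx, 100: ecx=100
after mov ebx, [ecx]: ebx=M[100]=30
after and edi, ebx: edi=2&30=2
after add ecx, 4: ecx=100+4=104
after add edx, 1: edx=0+1=1
cmp edx, 7  (cmp 1,7)
jl L0: taken
after mov ebx, [ecx]: ebx=M[104]=2
after and edi, ebx: edi=2&2=2
after add ecx, 4: ecx=104+4=108
after add edx, 1: edx=1+1=2
cmp edx, 7  (cmp 2,7)
jl L0: taken
after mov ebx, [ecx]: ebx=M[108]=19
after and edi, ebx: edi=2&19=2
after add ecx, 4: ecx=108+4=112
after add edx, 1: edx=2+1=3
cmp edx, 7  (cmp 3,7)
jl L0: taken
after mov ebx, [ecx]: ebx=M[112]=4
after and edi, ebx: edi=2&4=0
after add ecx, 4: ecx=112+4=116
after add edx, 1: edx=3+1=4
cmp edx, 7  (cmp 4,7)
jl L0: taken
after mov ebx, [ecx]: ebx=M[116]=15
after and edi, ebx: edi=0&15=0
after add ecx, 4: ecx=116+4=120
after add edx, 1: edx=4+1=5
cmp edx, 7  (cmp 5,7)
jl L0: taken
after mov ebx, [ecx]: ebx=M[120]=14
after and edi, ebx: edi=0&14=0
after add ecx, 4: ecx=120+4=124
after add edx, 1: edx=5+1=6
cmp edx, 7  (cmp 6,7)
jl L0: taken
after mov ebx, [ecx]: ebx=M[124]=1
after and edi, ebx: edi=0&1=0
after add ecx, 4: ecx=124+4=128
after add edx, 1: edx=6+1=7
cmp edx, 7  (cmp 7,7)
jl L0: not taken
after and ebx, 3: ebx=1&3=1
mov [108], ebx → M[108]=1
halt.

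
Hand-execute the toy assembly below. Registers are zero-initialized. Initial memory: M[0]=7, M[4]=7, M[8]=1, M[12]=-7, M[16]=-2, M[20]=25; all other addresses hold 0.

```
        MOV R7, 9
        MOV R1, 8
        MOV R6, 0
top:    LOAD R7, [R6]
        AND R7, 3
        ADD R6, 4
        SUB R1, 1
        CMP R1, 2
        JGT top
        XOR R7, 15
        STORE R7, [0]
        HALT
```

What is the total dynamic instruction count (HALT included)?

MOV R7, 9 → R7=9
MOV R1, 8 → R1=8
MOV R6, 0 → R6=0
LOAD R7, [R6] → R7=M[0]=7
AND R7, 3 → R7=7&3=3
ADD R6, 4 → R6=0+4=4
SUB R1, 1 → R1=8-1=7
CMP R1, 2  (cmp 7,2)
JGT top: taken
LOAD R7, [R6] → R7=M[4]=7
AND R7, 3 → R7=7&3=3
ADD R6, 4 → R6=4+4=8
SUB R1, 1 → R1=7-1=6
CMP R1, 2  (cmp 6,2)
JGT top: taken
LOAD R7, [R6] → R7=M[8]=1
AND R7, 3 → R7=1&3=1
ADD R6, 4 → R6=8+4=12
SUB R1, 1 → R1=6-1=5
CMP R1, 2  (cmp 5,2)
JGT top: taken
LOAD R7, [R6] → R7=M[12]=-7
AND R7, 3 → R7=(-7)&3=1
ADD R6, 4 → R6=12+4=16
SUB R1, 1 → R1=5-1=4
CMP R1, 2  (cmp 4,2)
JGT top: taken
LOAD R7, [R6] → R7=M[16]=-2
AND R7, 3 → R7=(-2)&3=2
ADD R6, 4 → R6=16+4=20
SUB R1, 1 → R1=4-1=3
CMP R1, 2  (cmp 3,2)
JGT top: taken
LOAD R7, [R6] → R7=M[20]=25
AND R7, 3 → R7=25&3=1
ADD R6, 4 → R6=20+4=24
SUB R1, 1 → R1=3-1=2
CMP R1, 2  (cmp 2,2)
JGT top: not taken
XOR R7, 15 → R7=1^15=14
STORE R7, [0] → M[0]=14
halt.
Total executed instructions: 42.

42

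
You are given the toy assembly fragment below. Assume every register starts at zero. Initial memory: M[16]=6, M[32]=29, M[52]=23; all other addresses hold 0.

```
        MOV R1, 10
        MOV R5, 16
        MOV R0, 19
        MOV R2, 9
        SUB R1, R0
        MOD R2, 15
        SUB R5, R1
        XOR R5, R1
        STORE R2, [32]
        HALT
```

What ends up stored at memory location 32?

9

R1=10
R5=16
R0=19
R2=9
R1=10-19=-9
R2=9%15=9
R5=16-(-9)=25
R5=25^(-9)=-18
STORE R2, [32] → M[32]=9
halt.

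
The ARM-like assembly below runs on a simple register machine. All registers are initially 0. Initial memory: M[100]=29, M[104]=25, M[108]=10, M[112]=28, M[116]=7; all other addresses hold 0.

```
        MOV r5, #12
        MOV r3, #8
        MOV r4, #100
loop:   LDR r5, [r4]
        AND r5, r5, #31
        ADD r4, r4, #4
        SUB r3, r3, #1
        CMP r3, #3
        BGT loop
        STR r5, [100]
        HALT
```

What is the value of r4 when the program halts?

MOV r5, #12 → r5=12
MOV r3, #8 → r3=8
MOV r4, #100 → r4=100
LDR r5, [r4] → r5=M[100]=29
AND r5, r5, #31 → r5=29&31=29
ADD r4, r4, #4 → r4=100+4=104
SUB r3, r3, #1 → r3=8-1=7
CMP r3, #3  (cmp 7,3)
BGT loop: taken
LDR r5, [r4] → r5=M[104]=25
AND r5, r5, #31 → r5=25&31=25
ADD r4, r4, #4 → r4=104+4=108
SUB r3, r3, #1 → r3=7-1=6
CMP r3, #3  (cmp 6,3)
BGT loop: taken
LDR r5, [r4] → r5=M[108]=10
AND r5, r5, #31 → r5=10&31=10
ADD r4, r4, #4 → r4=108+4=112
SUB r3, r3, #1 → r3=6-1=5
CMP r3, #3  (cmp 5,3)
BGT loop: taken
LDR r5, [r4] → r5=M[112]=28
AND r5, r5, #31 → r5=28&31=28
ADD r4, r4, #4 → r4=112+4=116
SUB r3, r3, #1 → r3=5-1=4
CMP r3, #3  (cmp 4,3)
BGT loop: taken
LDR r5, [r4] → r5=M[116]=7
AND r5, r5, #31 → r5=7&31=7
ADD r4, r4, #4 → r4=116+4=120
SUB r3, r3, #1 → r3=4-1=3
CMP r3, #3  (cmp 3,3)
BGT loop: not taken
STR r5, [100] → M[100]=7
halt.

120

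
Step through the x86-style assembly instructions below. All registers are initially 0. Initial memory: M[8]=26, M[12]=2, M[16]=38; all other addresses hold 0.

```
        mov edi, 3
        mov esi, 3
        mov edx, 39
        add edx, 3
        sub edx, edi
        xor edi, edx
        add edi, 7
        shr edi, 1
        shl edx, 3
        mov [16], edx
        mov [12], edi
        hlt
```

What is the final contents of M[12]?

21

edi=3
esi=3
edx=39
edx=39+3=42
edx=42-3=39
edi=3^39=36
edi=36+7=43
edi=43>>1=21
edx=39<<3=312
mov [16], edx → M[16]=312
mov [12], edi → M[12]=21
halt.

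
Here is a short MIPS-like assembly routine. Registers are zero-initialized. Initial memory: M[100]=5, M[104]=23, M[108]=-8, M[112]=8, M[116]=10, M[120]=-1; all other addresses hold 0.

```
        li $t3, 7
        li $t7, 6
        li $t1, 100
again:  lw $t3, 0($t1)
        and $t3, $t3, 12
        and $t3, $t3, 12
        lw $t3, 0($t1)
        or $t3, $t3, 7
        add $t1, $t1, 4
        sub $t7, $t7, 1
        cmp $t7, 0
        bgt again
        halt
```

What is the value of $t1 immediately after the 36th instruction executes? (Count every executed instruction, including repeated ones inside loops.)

after li $t3, 7: $t3=7
after li $t7, 6: $t7=6
after li $t1, 100: $t1=100
after lw $t3, 0($t1): $t3=M[100]=5
after and $t3, $t3, 12: $t3=5&12=4
after and $t3, $t3, 12: $t3=4&12=4
after lw $t3, 0($t1): $t3=M[100]=5
after or $t3, $t3, 7: $t3=5|7=7
after add $t1, $t1, 4: $t1=100+4=104
after sub $t7, $t7, 1: $t7=6-1=5
cmp $t7, 0  (cmp 5,0)
bgt again: taken
after lw $t3, 0($t1): $t3=M[104]=23
after and $t3, $t3, 12: $t3=23&12=4
after and $t3, $t3, 12: $t3=4&12=4
after lw $t3, 0($t1): $t3=M[104]=23
after or $t3, $t3, 7: $t3=23|7=23
after add $t1, $t1, 4: $t1=104+4=108
after sub $t7, $t7, 1: $t7=5-1=4
cmp $t7, 0  (cmp 4,0)
bgt again: taken
after lw $t3, 0($t1): $t3=M[108]=-8
after and $t3, $t3, 12: $t3=(-8)&12=8
after and $t3, $t3, 12: $t3=8&12=8
after lw $t3, 0($t1): $t3=M[108]=-8
after or $t3, $t3, 7: $t3=(-8)|7=-1
after add $t1, $t1, 4: $t1=108+4=112
after sub $t7, $t7, 1: $t7=4-1=3
cmp $t7, 0  (cmp 3,0)
bgt again: taken
after lw $t3, 0($t1): $t3=M[112]=8
after and $t3, $t3, 12: $t3=8&12=8
after and $t3, $t3, 12: $t3=8&12=8
after lw $t3, 0($t1): $t3=M[112]=8
after or $t3, $t3, 7: $t3=8|7=15
after add $t1, $t1, 4: $t1=112+4=116
After step 36: $t1 = 116.

116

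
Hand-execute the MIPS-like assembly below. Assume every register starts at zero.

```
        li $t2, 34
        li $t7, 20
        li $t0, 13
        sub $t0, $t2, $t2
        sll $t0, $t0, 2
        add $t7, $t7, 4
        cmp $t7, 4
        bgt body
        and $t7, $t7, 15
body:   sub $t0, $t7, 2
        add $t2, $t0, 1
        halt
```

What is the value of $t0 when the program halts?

22

li $t2, 34 → $t2=34
li $t7, 20 → $t7=20
li $t0, 13 → $t0=13
sub $t0, $t2, $t2 → $t0=34-34=0
sll $t0, $t0, 2 → $t0=0<<2=0
add $t7, $t7, 4 → $t7=20+4=24
cmp $t7, 4  (cmp 24,4)
bgt body: taken
sub $t0, $t7, 2 → $t0=24-2=22
add $t2, $t0, 1 → $t2=22+1=23
halt.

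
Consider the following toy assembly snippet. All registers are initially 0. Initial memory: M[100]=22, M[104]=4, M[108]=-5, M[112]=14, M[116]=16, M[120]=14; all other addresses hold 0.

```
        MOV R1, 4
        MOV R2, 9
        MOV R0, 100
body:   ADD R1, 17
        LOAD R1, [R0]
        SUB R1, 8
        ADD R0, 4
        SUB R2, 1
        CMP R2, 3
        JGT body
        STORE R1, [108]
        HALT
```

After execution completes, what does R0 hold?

124

R1=4
R2=9
R0=100
R1=4+17=21
R1=M[100]=22
R1=22-8=14
R0=100+4=104
R2=9-1=8
CMP R2, 3  (cmp 8,3)
JGT body: taken
R1=14+17=31
R1=M[104]=4
R1=4-8=-4
R0=104+4=108
R2=8-1=7
CMP R2, 3  (cmp 7,3)
JGT body: taken
R1=(-4)+17=13
R1=M[108]=-5
R1=(-5)-8=-13
R0=108+4=112
R2=7-1=6
CMP R2, 3  (cmp 6,3)
JGT body: taken
R1=(-13)+17=4
R1=M[112]=14
R1=14-8=6
R0=112+4=116
R2=6-1=5
CMP R2, 3  (cmp 5,3)
JGT body: taken
R1=6+17=23
R1=M[116]=16
R1=16-8=8
R0=116+4=120
R2=5-1=4
CMP R2, 3  (cmp 4,3)
JGT body: taken
R1=8+17=25
R1=M[120]=14
R1=14-8=6
R0=120+4=124
R2=4-1=3
CMP R2, 3  (cmp 3,3)
JGT body: not taken
STORE R1, [108] → M[108]=6
halt.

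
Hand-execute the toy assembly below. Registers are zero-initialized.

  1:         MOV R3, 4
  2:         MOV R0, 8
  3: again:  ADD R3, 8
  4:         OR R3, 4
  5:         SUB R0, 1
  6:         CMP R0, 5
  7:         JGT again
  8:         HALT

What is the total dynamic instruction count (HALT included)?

R3=4
R0=8
R3=4+8=12
R3=12|4=12
R0=8-1=7
CMP R0, 5  (cmp 7,5)
JGT again: taken
R3=12+8=20
R3=20|4=20
R0=7-1=6
CMP R0, 5  (cmp 6,5)
JGT again: taken
R3=20+8=28
R3=28|4=28
R0=6-1=5
CMP R0, 5  (cmp 5,5)
JGT again: not taken
halt.
Total executed instructions: 18.

18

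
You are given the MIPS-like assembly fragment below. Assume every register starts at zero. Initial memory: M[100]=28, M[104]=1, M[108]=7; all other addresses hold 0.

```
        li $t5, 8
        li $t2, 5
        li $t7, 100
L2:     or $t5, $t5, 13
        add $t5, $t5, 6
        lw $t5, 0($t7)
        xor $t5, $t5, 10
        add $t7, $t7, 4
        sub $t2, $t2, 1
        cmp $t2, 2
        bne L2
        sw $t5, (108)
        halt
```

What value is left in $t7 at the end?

112

after li $t5, 8: $t5=8
after li $t2, 5: $t2=5
after li $t7, 100: $t7=100
after or $t5, $t5, 13: $t5=8|13=13
after add $t5, $t5, 6: $t5=13+6=19
after lw $t5, 0($t7): $t5=M[100]=28
after xor $t5, $t5, 10: $t5=28^10=22
after add $t7, $t7, 4: $t7=100+4=104
after sub $t2, $t2, 1: $t2=5-1=4
cmp $t2, 2  (cmp 4,2)
bne L2: taken
after or $t5, $t5, 13: $t5=22|13=31
after add $t5, $t5, 6: $t5=31+6=37
after lw $t5, 0($t7): $t5=M[104]=1
after xor $t5, $t5, 10: $t5=1^10=11
after add $t7, $t7, 4: $t7=104+4=108
after sub $t2, $t2, 1: $t2=4-1=3
cmp $t2, 2  (cmp 3,2)
bne L2: taken
after or $t5, $t5, 13: $t5=11|13=15
after add $t5, $t5, 6: $t5=15+6=21
after lw $t5, 0($t7): $t5=M[108]=7
after xor $t5, $t5, 10: $t5=7^10=13
after add $t7, $t7, 4: $t7=108+4=112
after sub $t2, $t2, 1: $t2=3-1=2
cmp $t2, 2  (cmp 2,2)
bne L2: not taken
sw $t5, (108) → M[108]=13
halt.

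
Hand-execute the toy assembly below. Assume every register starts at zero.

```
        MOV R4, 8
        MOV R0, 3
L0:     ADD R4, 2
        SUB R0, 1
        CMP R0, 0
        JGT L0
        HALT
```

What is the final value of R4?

14

MOV R4, 8 → R4=8
MOV R0, 3 → R0=3
ADD R4, 2 → R4=8+2=10
SUB R0, 1 → R0=3-1=2
CMP R0, 0  (cmp 2,0)
JGT L0: taken
ADD R4, 2 → R4=10+2=12
SUB R0, 1 → R0=2-1=1
CMP R0, 0  (cmp 1,0)
JGT L0: taken
ADD R4, 2 → R4=12+2=14
SUB R0, 1 → R0=1-1=0
CMP R0, 0  (cmp 0,0)
JGT L0: not taken
halt.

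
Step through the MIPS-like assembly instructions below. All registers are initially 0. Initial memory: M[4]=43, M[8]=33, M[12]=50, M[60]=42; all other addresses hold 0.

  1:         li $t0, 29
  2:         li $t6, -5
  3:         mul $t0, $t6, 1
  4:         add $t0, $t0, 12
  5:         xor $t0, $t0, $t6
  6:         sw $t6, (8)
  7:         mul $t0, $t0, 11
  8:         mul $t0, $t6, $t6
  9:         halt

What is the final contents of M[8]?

-5

after li $t0, 29: $t0=29
after li $t6, -5: $t6=-5
after mul $t0, $t6, 1: $t0=(-5)*1=-5
after add $t0, $t0, 12: $t0=(-5)+12=7
after xor $t0, $t0, $t6: $t0=7^(-5)=-4
sw $t6, (8) → M[8]=-5
after mul $t0, $t0, 11: $t0=(-4)*11=-44
after mul $t0, $t6, $t6: $t0=(-5)*(-5)=25
halt.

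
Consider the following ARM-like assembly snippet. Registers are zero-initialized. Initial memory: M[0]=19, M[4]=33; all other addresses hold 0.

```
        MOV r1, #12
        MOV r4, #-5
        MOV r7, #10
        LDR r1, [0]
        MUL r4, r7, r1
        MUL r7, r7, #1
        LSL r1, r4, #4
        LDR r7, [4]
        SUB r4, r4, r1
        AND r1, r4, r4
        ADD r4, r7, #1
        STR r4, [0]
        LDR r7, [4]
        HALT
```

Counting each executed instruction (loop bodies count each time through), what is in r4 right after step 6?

190

after MOV r1, #12: r1=12
after MOV r4, #-5: r4=-5
after MOV r7, #10: r7=10
after LDR r1, [0]: r1=M[0]=19
after MUL r4, r7, r1: r4=10*19=190
after MUL r7, r7, #1: r7=10*1=10
After step 6: r4 = 190.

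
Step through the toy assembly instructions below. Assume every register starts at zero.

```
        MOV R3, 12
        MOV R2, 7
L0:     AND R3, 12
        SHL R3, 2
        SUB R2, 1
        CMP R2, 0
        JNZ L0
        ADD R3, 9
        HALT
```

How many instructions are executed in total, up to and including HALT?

39

after MOV R3, 12: R3=12
after MOV R2, 7: R2=7
after AND R3, 12: R3=12&12=12
after SHL R3, 2: R3=12<<2=48
after SUB R2, 1: R2=7-1=6
CMP R2, 0  (cmp 6,0)
JNZ L0: taken
after AND R3, 12: R3=48&12=0
after SHL R3, 2: R3=0<<2=0
after SUB R2, 1: R2=6-1=5
CMP R2, 0  (cmp 5,0)
JNZ L0: taken
after AND R3, 12: R3=0&12=0
after SHL R3, 2: R3=0<<2=0
after SUB R2, 1: R2=5-1=4
CMP R2, 0  (cmp 4,0)
JNZ L0: taken
after AND R3, 12: R3=0&12=0
after SHL R3, 2: R3=0<<2=0
after SUB R2, 1: R2=4-1=3
CMP R2, 0  (cmp 3,0)
JNZ L0: taken
after AND R3, 12: R3=0&12=0
after SHL R3, 2: R3=0<<2=0
after SUB R2, 1: R2=3-1=2
CMP R2, 0  (cmp 2,0)
JNZ L0: taken
after AND R3, 12: R3=0&12=0
after SHL R3, 2: R3=0<<2=0
after SUB R2, 1: R2=2-1=1
CMP R2, 0  (cmp 1,0)
JNZ L0: taken
after AND R3, 12: R3=0&12=0
after SHL R3, 2: R3=0<<2=0
after SUB R2, 1: R2=1-1=0
CMP R2, 0  (cmp 0,0)
JNZ L0: not taken
after ADD R3, 9: R3=0+9=9
halt.
Total executed instructions: 39.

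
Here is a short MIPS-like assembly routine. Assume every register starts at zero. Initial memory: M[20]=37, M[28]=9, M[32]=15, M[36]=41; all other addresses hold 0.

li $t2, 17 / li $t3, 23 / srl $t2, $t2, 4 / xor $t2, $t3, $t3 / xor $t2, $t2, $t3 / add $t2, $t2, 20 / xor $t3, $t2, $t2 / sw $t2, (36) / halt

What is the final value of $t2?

li $t2, 17 → $t2=17
li $t3, 23 → $t3=23
srl $t2, $t2, 4 → $t2=17>>4=1
xor $t2, $t3, $t3 → $t2=23^23=0
xor $t2, $t2, $t3 → $t2=0^23=23
add $t2, $t2, 20 → $t2=23+20=43
xor $t3, $t2, $t2 → $t3=43^43=0
sw $t2, (36) → M[36]=43
halt.

43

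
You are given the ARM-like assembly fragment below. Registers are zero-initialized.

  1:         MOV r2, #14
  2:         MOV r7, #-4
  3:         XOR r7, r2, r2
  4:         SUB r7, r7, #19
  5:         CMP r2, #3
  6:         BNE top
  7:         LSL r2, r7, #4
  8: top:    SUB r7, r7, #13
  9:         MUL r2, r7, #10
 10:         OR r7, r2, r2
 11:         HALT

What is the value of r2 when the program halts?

after MOV r2, #14: r2=14
after MOV r7, #-4: r7=-4
after XOR r7, r2, r2: r7=14^14=0
after SUB r7, r7, #19: r7=0-19=-19
CMP r2, #3  (cmp 14,3)
BNE top: taken
after SUB r7, r7, #13: r7=(-19)-13=-32
after MUL r2, r7, #10: r2=(-32)*10=-320
after OR r7, r2, r2: r7=(-320)|(-320)=-320
halt.

-320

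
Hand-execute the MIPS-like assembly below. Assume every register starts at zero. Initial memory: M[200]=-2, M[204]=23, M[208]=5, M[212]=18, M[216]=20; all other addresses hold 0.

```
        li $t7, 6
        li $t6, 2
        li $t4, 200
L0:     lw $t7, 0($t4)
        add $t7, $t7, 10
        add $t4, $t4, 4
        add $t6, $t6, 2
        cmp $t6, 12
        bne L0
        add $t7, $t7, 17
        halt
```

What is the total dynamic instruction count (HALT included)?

35

$t7=6
$t6=2
$t4=200
$t7=M[200]=-2
$t7=(-2)+10=8
$t4=200+4=204
$t6=2+2=4
cmp $t6, 12  (cmp 4,12)
bne L0: taken
$t7=M[204]=23
$t7=23+10=33
$t4=204+4=208
$t6=4+2=6
cmp $t6, 12  (cmp 6,12)
bne L0: taken
$t7=M[208]=5
$t7=5+10=15
$t4=208+4=212
$t6=6+2=8
cmp $t6, 12  (cmp 8,12)
bne L0: taken
$t7=M[212]=18
$t7=18+10=28
$t4=212+4=216
$t6=8+2=10
cmp $t6, 12  (cmp 10,12)
bne L0: taken
$t7=M[216]=20
$t7=20+10=30
$t4=216+4=220
$t6=10+2=12
cmp $t6, 12  (cmp 12,12)
bne L0: not taken
$t7=30+17=47
halt.
Total executed instructions: 35.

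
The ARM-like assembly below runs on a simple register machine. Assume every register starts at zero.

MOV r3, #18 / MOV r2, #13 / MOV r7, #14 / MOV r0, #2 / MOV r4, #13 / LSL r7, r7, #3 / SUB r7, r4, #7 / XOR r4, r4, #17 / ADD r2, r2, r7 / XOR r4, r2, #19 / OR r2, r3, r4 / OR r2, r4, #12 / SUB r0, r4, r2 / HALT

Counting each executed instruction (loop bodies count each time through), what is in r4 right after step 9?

MOV r3, #18 → r3=18
MOV r2, #13 → r2=13
MOV r7, #14 → r7=14
MOV r0, #2 → r0=2
MOV r4, #13 → r4=13
LSL r7, r7, #3 → r7=14<<3=112
SUB r7, r4, #7 → r7=13-7=6
XOR r4, r4, #17 → r4=13^17=28
ADD r2, r2, r7 → r2=13+6=19
After step 9: r4 = 28.

28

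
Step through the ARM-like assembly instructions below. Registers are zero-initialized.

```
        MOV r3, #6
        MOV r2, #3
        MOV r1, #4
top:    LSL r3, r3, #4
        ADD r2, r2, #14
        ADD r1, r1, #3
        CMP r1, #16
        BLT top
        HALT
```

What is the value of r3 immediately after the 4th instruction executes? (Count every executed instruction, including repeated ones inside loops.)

MOV r3, #6 → r3=6
MOV r2, #3 → r2=3
MOV r1, #4 → r1=4
LSL r3, r3, #4 → r3=6<<4=96
After step 4: r3 = 96.

96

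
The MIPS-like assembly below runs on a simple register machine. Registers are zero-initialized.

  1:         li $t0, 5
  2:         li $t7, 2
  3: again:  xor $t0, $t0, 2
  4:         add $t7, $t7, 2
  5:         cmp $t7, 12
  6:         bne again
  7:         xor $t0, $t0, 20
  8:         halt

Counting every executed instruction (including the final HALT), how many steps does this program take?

li $t0, 5 → $t0=5
li $t7, 2 → $t7=2
xor $t0, $t0, 2 → $t0=5^2=7
add $t7, $t7, 2 → $t7=2+2=4
cmp $t7, 12  (cmp 4,12)
bne again: taken
xor $t0, $t0, 2 → $t0=7^2=5
add $t7, $t7, 2 → $t7=4+2=6
cmp $t7, 12  (cmp 6,12)
bne again: taken
xor $t0, $t0, 2 → $t0=5^2=7
add $t7, $t7, 2 → $t7=6+2=8
cmp $t7, 12  (cmp 8,12)
bne again: taken
xor $t0, $t0, 2 → $t0=7^2=5
add $t7, $t7, 2 → $t7=8+2=10
cmp $t7, 12  (cmp 10,12)
bne again: taken
xor $t0, $t0, 2 → $t0=5^2=7
add $t7, $t7, 2 → $t7=10+2=12
cmp $t7, 12  (cmp 12,12)
bne again: not taken
xor $t0, $t0, 20 → $t0=7^20=19
halt.
Total executed instructions: 24.

24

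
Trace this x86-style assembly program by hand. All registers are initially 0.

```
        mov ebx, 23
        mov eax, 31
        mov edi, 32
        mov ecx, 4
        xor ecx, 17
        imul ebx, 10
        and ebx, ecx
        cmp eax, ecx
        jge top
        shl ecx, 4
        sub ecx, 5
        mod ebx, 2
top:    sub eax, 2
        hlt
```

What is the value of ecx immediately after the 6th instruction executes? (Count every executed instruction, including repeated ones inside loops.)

mov ebx, 23 → ebx=23
mov eax, 31 → eax=31
mov edi, 32 → edi=32
mov ecx, 4 → ecx=4
xor ecx, 17 → ecx=4^17=21
imul ebx, 10 → ebx=23*10=230
After step 6: ecx = 21.

21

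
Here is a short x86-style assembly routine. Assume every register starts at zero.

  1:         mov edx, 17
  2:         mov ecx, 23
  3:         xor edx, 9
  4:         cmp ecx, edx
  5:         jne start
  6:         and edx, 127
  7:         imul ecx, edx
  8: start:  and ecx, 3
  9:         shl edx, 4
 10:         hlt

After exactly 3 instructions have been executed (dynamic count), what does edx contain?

after mov edx, 17: edx=17
after mov ecx, 23: ecx=23
after xor edx, 9: edx=17^9=24
After step 3: edx = 24.

24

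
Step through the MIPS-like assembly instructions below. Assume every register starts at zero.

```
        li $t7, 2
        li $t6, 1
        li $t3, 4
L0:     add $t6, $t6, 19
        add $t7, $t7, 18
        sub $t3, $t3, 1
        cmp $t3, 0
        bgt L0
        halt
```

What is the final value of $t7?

li $t7, 2 → $t7=2
li $t6, 1 → $t6=1
li $t3, 4 → $t3=4
add $t6, $t6, 19 → $t6=1+19=20
add $t7, $t7, 18 → $t7=2+18=20
sub $t3, $t3, 1 → $t3=4-1=3
cmp $t3, 0  (cmp 3,0)
bgt L0: taken
add $t6, $t6, 19 → $t6=20+19=39
add $t7, $t7, 18 → $t7=20+18=38
sub $t3, $t3, 1 → $t3=3-1=2
cmp $t3, 0  (cmp 2,0)
bgt L0: taken
add $t6, $t6, 19 → $t6=39+19=58
add $t7, $t7, 18 → $t7=38+18=56
sub $t3, $t3, 1 → $t3=2-1=1
cmp $t3, 0  (cmp 1,0)
bgt L0: taken
add $t6, $t6, 19 → $t6=58+19=77
add $t7, $t7, 18 → $t7=56+18=74
sub $t3, $t3, 1 → $t3=1-1=0
cmp $t3, 0  (cmp 0,0)
bgt L0: not taken
halt.

74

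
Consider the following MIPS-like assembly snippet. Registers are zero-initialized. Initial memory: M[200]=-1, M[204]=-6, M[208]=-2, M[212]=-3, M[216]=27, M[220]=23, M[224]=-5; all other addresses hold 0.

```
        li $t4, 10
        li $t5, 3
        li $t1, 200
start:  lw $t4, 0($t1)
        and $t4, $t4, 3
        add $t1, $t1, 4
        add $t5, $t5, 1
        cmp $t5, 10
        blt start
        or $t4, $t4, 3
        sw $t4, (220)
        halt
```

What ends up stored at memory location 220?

3

$t4=10
$t5=3
$t1=200
$t4=M[200]=-1
$t4=(-1)&3=3
$t1=200+4=204
$t5=3+1=4
cmp $t5, 10  (cmp 4,10)
blt start: taken
$t4=M[204]=-6
$t4=(-6)&3=2
$t1=204+4=208
$t5=4+1=5
cmp $t5, 10  (cmp 5,10)
blt start: taken
$t4=M[208]=-2
$t4=(-2)&3=2
$t1=208+4=212
$t5=5+1=6
cmp $t5, 10  (cmp 6,10)
blt start: taken
$t4=M[212]=-3
$t4=(-3)&3=1
$t1=212+4=216
$t5=6+1=7
cmp $t5, 10  (cmp 7,10)
blt start: taken
$t4=M[216]=27
$t4=27&3=3
$t1=216+4=220
$t5=7+1=8
cmp $t5, 10  (cmp 8,10)
blt start: taken
$t4=M[220]=23
$t4=23&3=3
$t1=220+4=224
$t5=8+1=9
cmp $t5, 10  (cmp 9,10)
blt start: taken
$t4=M[224]=-5
$t4=(-5)&3=3
$t1=224+4=228
$t5=9+1=10
cmp $t5, 10  (cmp 10,10)
blt start: not taken
$t4=3|3=3
sw $t4, (220) → M[220]=3
halt.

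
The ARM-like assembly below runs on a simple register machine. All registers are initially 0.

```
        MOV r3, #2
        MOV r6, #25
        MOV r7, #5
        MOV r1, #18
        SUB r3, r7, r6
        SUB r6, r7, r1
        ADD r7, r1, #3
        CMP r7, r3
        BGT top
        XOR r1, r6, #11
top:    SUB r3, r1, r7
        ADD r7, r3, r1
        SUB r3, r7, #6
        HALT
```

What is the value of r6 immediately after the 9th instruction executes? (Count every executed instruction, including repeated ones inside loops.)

after MOV r3, #2: r3=2
after MOV r6, #25: r6=25
after MOV r7, #5: r7=5
after MOV r1, #18: r1=18
after SUB r3, r7, r6: r3=5-25=-20
after SUB r6, r7, r1: r6=5-18=-13
after ADD r7, r1, #3: r7=18+3=21
CMP r7, r3  (cmp 21,-20)
BGT top: taken
After step 9: r6 = -13.

-13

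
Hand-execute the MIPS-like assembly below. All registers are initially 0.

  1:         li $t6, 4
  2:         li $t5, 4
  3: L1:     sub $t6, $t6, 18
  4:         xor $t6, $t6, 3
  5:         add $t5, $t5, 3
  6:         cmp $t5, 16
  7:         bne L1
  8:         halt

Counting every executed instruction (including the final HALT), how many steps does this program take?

23

li $t6, 4 → $t6=4
li $t5, 4 → $t5=4
sub $t6, $t6, 18 → $t6=4-18=-14
xor $t6, $t6, 3 → $t6=(-14)^3=-15
add $t5, $t5, 3 → $t5=4+3=7
cmp $t5, 16  (cmp 7,16)
bne L1: taken
sub $t6, $t6, 18 → $t6=(-15)-18=-33
xor $t6, $t6, 3 → $t6=(-33)^3=-36
add $t5, $t5, 3 → $t5=7+3=10
cmp $t5, 16  (cmp 10,16)
bne L1: taken
sub $t6, $t6, 18 → $t6=(-36)-18=-54
xor $t6, $t6, 3 → $t6=(-54)^3=-55
add $t5, $t5, 3 → $t5=10+3=13
cmp $t5, 16  (cmp 13,16)
bne L1: taken
sub $t6, $t6, 18 → $t6=(-55)-18=-73
xor $t6, $t6, 3 → $t6=(-73)^3=-76
add $t5, $t5, 3 → $t5=13+3=16
cmp $t5, 16  (cmp 16,16)
bne L1: not taken
halt.
Total executed instructions: 23.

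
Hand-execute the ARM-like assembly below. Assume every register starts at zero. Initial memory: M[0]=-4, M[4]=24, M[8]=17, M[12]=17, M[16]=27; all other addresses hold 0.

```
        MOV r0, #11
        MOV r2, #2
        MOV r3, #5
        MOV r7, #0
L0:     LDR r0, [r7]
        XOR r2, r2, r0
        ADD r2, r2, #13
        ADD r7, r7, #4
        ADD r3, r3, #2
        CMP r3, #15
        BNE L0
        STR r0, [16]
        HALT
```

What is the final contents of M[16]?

27

r0=11
r2=2
r3=5
r7=0
r0=M[0]=-4
r2=2^(-4)=-2
r2=(-2)+13=11
r7=0+4=4
r3=5+2=7
CMP r3, #15  (cmp 7,15)
BNE L0: taken
r0=M[4]=24
r2=11^24=19
r2=19+13=32
r7=4+4=8
r3=7+2=9
CMP r3, #15  (cmp 9,15)
BNE L0: taken
r0=M[8]=17
r2=32^17=49
r2=49+13=62
r7=8+4=12
r3=9+2=11
CMP r3, #15  (cmp 11,15)
BNE L0: taken
r0=M[12]=17
r2=62^17=47
r2=47+13=60
r7=12+4=16
r3=11+2=13
CMP r3, #15  (cmp 13,15)
BNE L0: taken
r0=M[16]=27
r2=60^27=39
r2=39+13=52
r7=16+4=20
r3=13+2=15
CMP r3, #15  (cmp 15,15)
BNE L0: not taken
STR r0, [16] → M[16]=27
halt.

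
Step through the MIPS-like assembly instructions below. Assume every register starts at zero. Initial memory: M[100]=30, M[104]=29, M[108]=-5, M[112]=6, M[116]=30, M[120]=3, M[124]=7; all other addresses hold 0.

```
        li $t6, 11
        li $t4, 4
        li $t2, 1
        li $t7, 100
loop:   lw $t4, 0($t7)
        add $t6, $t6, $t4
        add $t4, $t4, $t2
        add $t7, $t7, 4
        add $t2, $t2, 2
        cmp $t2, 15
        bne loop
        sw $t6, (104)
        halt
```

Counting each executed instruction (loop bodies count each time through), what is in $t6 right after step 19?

70

li $t6, 11 → $t6=11
li $t4, 4 → $t4=4
li $t2, 1 → $t2=1
li $t7, 100 → $t7=100
lw $t4, 0($t7) → $t4=M[100]=30
add $t6, $t6, $t4 → $t6=11+30=41
add $t4, $t4, $t2 → $t4=30+1=31
add $t7, $t7, 4 → $t7=100+4=104
add $t2, $t2, 2 → $t2=1+2=3
cmp $t2, 15  (cmp 3,15)
bne loop: taken
lw $t4, 0($t7) → $t4=M[104]=29
add $t6, $t6, $t4 → $t6=41+29=70
add $t4, $t4, $t2 → $t4=29+3=32
add $t7, $t7, 4 → $t7=104+4=108
add $t2, $t2, 2 → $t2=3+2=5
cmp $t2, 15  (cmp 5,15)
bne loop: taken
lw $t4, 0($t7) → $t4=M[108]=-5
After step 19: $t6 = 70.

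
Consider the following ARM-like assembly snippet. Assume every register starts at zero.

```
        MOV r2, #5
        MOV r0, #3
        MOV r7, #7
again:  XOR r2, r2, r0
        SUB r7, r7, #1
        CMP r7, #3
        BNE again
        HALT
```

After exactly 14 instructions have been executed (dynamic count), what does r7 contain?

4

MOV r2, #5 → r2=5
MOV r0, #3 → r0=3
MOV r7, #7 → r7=7
XOR r2, r2, r0 → r2=5^3=6
SUB r7, r7, #1 → r7=7-1=6
CMP r7, #3  (cmp 6,3)
BNE again: taken
XOR r2, r2, r0 → r2=6^3=5
SUB r7, r7, #1 → r7=6-1=5
CMP r7, #3  (cmp 5,3)
BNE again: taken
XOR r2, r2, r0 → r2=5^3=6
SUB r7, r7, #1 → r7=5-1=4
CMP r7, #3  (cmp 4,3)
After step 14: r7 = 4.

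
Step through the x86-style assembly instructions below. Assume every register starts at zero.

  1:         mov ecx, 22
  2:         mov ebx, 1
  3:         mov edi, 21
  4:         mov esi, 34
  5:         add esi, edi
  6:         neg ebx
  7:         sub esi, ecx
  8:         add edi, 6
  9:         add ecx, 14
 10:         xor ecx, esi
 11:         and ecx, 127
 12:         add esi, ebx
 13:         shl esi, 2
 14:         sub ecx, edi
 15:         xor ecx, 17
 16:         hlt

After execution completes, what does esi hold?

mov ecx, 22 → ecx=22
mov ebx, 1 → ebx=1
mov edi, 21 → edi=21
mov esi, 34 → esi=34
add esi, edi → esi=34+21=55
neg ebx → ebx=-(1)=-1
sub esi, ecx → esi=55-22=33
add edi, 6 → edi=21+6=27
add ecx, 14 → ecx=22+14=36
xor ecx, esi → ecx=36^33=5
and ecx, 127 → ecx=5&127=5
add esi, ebx → esi=33+(-1)=32
shl esi, 2 → esi=32<<2=128
sub ecx, edi → ecx=5-27=-22
xor ecx, 17 → ecx=(-22)^17=-5
halt.

128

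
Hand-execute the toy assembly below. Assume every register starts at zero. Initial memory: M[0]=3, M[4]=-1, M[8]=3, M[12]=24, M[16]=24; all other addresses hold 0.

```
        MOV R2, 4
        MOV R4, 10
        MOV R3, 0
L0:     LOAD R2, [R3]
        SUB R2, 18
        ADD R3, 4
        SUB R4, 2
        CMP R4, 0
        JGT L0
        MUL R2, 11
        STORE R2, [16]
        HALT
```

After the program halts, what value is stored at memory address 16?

66

MOV R2, 4 → R2=4
MOV R4, 10 → R4=10
MOV R3, 0 → R3=0
LOAD R2, [R3] → R2=M[0]=3
SUB R2, 18 → R2=3-18=-15
ADD R3, 4 → R3=0+4=4
SUB R4, 2 → R4=10-2=8
CMP R4, 0  (cmp 8,0)
JGT L0: taken
LOAD R2, [R3] → R2=M[4]=-1
SUB R2, 18 → R2=(-1)-18=-19
ADD R3, 4 → R3=4+4=8
SUB R4, 2 → R4=8-2=6
CMP R4, 0  (cmp 6,0)
JGT L0: taken
LOAD R2, [R3] → R2=M[8]=3
SUB R2, 18 → R2=3-18=-15
ADD R3, 4 → R3=8+4=12
SUB R4, 2 → R4=6-2=4
CMP R4, 0  (cmp 4,0)
JGT L0: taken
LOAD R2, [R3] → R2=M[12]=24
SUB R2, 18 → R2=24-18=6
ADD R3, 4 → R3=12+4=16
SUB R4, 2 → R4=4-2=2
CMP R4, 0  (cmp 2,0)
JGT L0: taken
LOAD R2, [R3] → R2=M[16]=24
SUB R2, 18 → R2=24-18=6
ADD R3, 4 → R3=16+4=20
SUB R4, 2 → R4=2-2=0
CMP R4, 0  (cmp 0,0)
JGT L0: not taken
MUL R2, 11 → R2=6*11=66
STORE R2, [16] → M[16]=66
halt.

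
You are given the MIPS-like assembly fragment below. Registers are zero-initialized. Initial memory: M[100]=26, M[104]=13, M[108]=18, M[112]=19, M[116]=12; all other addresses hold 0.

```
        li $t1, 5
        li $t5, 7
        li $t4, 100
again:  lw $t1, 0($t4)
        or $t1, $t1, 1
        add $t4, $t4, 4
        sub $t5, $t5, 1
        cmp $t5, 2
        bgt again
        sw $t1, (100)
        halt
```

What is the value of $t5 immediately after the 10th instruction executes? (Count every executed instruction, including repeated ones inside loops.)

after li $t1, 5: $t1=5
after li $t5, 7: $t5=7
after li $t4, 100: $t4=100
after lw $t1, 0($t4): $t1=M[100]=26
after or $t1, $t1, 1: $t1=26|1=27
after add $t4, $t4, 4: $t4=100+4=104
after sub $t5, $t5, 1: $t5=7-1=6
cmp $t5, 2  (cmp 6,2)
bgt again: taken
after lw $t1, 0($t4): $t1=M[104]=13
After step 10: $t5 = 6.

6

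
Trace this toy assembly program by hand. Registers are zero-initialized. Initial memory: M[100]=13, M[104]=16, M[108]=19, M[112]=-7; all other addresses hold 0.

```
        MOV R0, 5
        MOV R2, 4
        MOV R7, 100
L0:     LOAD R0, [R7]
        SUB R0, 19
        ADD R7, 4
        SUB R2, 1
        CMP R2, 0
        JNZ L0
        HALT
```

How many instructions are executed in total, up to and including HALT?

28

MOV R0, 5 → R0=5
MOV R2, 4 → R2=4
MOV R7, 100 → R7=100
LOAD R0, [R7] → R0=M[100]=13
SUB R0, 19 → R0=13-19=-6
ADD R7, 4 → R7=100+4=104
SUB R2, 1 → R2=4-1=3
CMP R2, 0  (cmp 3,0)
JNZ L0: taken
LOAD R0, [R7] → R0=M[104]=16
SUB R0, 19 → R0=16-19=-3
ADD R7, 4 → R7=104+4=108
SUB R2, 1 → R2=3-1=2
CMP R2, 0  (cmp 2,0)
JNZ L0: taken
LOAD R0, [R7] → R0=M[108]=19
SUB R0, 19 → R0=19-19=0
ADD R7, 4 → R7=108+4=112
SUB R2, 1 → R2=2-1=1
CMP R2, 0  (cmp 1,0)
JNZ L0: taken
LOAD R0, [R7] → R0=M[112]=-7
SUB R0, 19 → R0=(-7)-19=-26
ADD R7, 4 → R7=112+4=116
SUB R2, 1 → R2=1-1=0
CMP R2, 0  (cmp 0,0)
JNZ L0: not taken
halt.
Total executed instructions: 28.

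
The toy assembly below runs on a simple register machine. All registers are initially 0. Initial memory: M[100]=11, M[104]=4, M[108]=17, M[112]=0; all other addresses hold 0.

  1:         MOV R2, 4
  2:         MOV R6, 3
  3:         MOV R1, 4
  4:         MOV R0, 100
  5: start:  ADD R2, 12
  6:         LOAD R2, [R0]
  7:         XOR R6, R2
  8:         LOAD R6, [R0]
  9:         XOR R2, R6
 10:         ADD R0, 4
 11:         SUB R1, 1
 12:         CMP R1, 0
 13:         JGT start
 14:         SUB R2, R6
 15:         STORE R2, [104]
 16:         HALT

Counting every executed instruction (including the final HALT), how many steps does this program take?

MOV R2, 4 → R2=4
MOV R6, 3 → R6=3
MOV R1, 4 → R1=4
MOV R0, 100 → R0=100
ADD R2, 12 → R2=4+12=16
LOAD R2, [R0] → R2=M[100]=11
XOR R6, R2 → R6=3^11=8
LOAD R6, [R0] → R6=M[100]=11
XOR R2, R6 → R2=11^11=0
ADD R0, 4 → R0=100+4=104
SUB R1, 1 → R1=4-1=3
CMP R1, 0  (cmp 3,0)
JGT start: taken
ADD R2, 12 → R2=0+12=12
LOAD R2, [R0] → R2=M[104]=4
XOR R6, R2 → R6=11^4=15
LOAD R6, [R0] → R6=M[104]=4
XOR R2, R6 → R2=4^4=0
ADD R0, 4 → R0=104+4=108
SUB R1, 1 → R1=3-1=2
CMP R1, 0  (cmp 2,0)
JGT start: taken
ADD R2, 12 → R2=0+12=12
LOAD R2, [R0] → R2=M[108]=17
XOR R6, R2 → R6=4^17=21
LOAD R6, [R0] → R6=M[108]=17
XOR R2, R6 → R2=17^17=0
ADD R0, 4 → R0=108+4=112
SUB R1, 1 → R1=2-1=1
CMP R1, 0  (cmp 1,0)
JGT start: taken
ADD R2, 12 → R2=0+12=12
LOAD R2, [R0] → R2=M[112]=0
XOR R6, R2 → R6=17^0=17
LOAD R6, [R0] → R6=M[112]=0
XOR R2, R6 → R2=0^0=0
ADD R0, 4 → R0=112+4=116
SUB R1, 1 → R1=1-1=0
CMP R1, 0  (cmp 0,0)
JGT start: not taken
SUB R2, R6 → R2=0-0=0
STORE R2, [104] → M[104]=0
halt.
Total executed instructions: 43.

43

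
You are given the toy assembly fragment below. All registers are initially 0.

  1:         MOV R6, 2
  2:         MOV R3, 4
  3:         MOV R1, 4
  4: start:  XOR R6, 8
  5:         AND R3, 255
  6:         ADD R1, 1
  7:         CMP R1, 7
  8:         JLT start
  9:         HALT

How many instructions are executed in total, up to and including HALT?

19

MOV R6, 2 → R6=2
MOV R3, 4 → R3=4
MOV R1, 4 → R1=4
XOR R6, 8 → R6=2^8=10
AND R3, 255 → R3=4&255=4
ADD R1, 1 → R1=4+1=5
CMP R1, 7  (cmp 5,7)
JLT start: taken
XOR R6, 8 → R6=10^8=2
AND R3, 255 → R3=4&255=4
ADD R1, 1 → R1=5+1=6
CMP R1, 7  (cmp 6,7)
JLT start: taken
XOR R6, 8 → R6=2^8=10
AND R3, 255 → R3=4&255=4
ADD R1, 1 → R1=6+1=7
CMP R1, 7  (cmp 7,7)
JLT start: not taken
halt.
Total executed instructions: 19.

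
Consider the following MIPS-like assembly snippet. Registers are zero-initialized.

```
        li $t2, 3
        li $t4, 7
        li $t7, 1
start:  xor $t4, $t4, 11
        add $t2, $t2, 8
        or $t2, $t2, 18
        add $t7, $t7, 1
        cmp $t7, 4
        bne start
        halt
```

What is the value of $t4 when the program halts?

$t2=3
$t4=7
$t7=1
$t4=7^11=12
$t2=3+8=11
$t2=11|18=27
$t7=1+1=2
cmp $t7, 4  (cmp 2,4)
bne start: taken
$t4=12^11=7
$t2=27+8=35
$t2=35|18=51
$t7=2+1=3
cmp $t7, 4  (cmp 3,4)
bne start: taken
$t4=7^11=12
$t2=51+8=59
$t2=59|18=59
$t7=3+1=4
cmp $t7, 4  (cmp 4,4)
bne start: not taken
halt.

12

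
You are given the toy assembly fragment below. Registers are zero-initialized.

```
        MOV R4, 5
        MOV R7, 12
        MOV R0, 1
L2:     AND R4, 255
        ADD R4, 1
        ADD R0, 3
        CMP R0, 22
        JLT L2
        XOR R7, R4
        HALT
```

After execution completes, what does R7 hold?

0

after MOV R4, 5: R4=5
after MOV R7, 12: R7=12
after MOV R0, 1: R0=1
after AND R4, 255: R4=5&255=5
after ADD R4, 1: R4=5+1=6
after ADD R0, 3: R0=1+3=4
CMP R0, 22  (cmp 4,22)
JLT L2: taken
after AND R4, 255: R4=6&255=6
after ADD R4, 1: R4=6+1=7
after ADD R0, 3: R0=4+3=7
CMP R0, 22  (cmp 7,22)
JLT L2: taken
after AND R4, 255: R4=7&255=7
after ADD R4, 1: R4=7+1=8
after ADD R0, 3: R0=7+3=10
CMP R0, 22  (cmp 10,22)
JLT L2: taken
after AND R4, 255: R4=8&255=8
after ADD R4, 1: R4=8+1=9
after ADD R0, 3: R0=10+3=13
CMP R0, 22  (cmp 13,22)
JLT L2: taken
after AND R4, 255: R4=9&255=9
after ADD R4, 1: R4=9+1=10
after ADD R0, 3: R0=13+3=16
CMP R0, 22  (cmp 16,22)
JLT L2: taken
after AND R4, 255: R4=10&255=10
after ADD R4, 1: R4=10+1=11
after ADD R0, 3: R0=16+3=19
CMP R0, 22  (cmp 19,22)
JLT L2: taken
after AND R4, 255: R4=11&255=11
after ADD R4, 1: R4=11+1=12
after ADD R0, 3: R0=19+3=22
CMP R0, 22  (cmp 22,22)
JLT L2: not taken
after XOR R7, R4: R7=12^12=0
halt.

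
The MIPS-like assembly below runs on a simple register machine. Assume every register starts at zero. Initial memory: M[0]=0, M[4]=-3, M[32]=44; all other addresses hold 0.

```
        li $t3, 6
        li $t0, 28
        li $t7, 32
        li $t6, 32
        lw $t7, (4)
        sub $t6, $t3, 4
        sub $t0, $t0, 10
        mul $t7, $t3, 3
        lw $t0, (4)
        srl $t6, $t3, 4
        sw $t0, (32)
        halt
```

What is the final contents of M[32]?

$t3=6
$t0=28
$t7=32
$t6=32
$t7=M[4]=-3
$t6=6-4=2
$t0=28-10=18
$t7=6*3=18
$t0=M[4]=-3
$t6=6>>4=0
sw $t0, (32) → M[32]=-3
halt.

-3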